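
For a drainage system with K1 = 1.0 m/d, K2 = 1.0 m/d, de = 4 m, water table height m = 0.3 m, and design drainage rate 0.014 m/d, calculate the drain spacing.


S^2 = 8*K2*de*m/q + 4*K1*m^2/q
S^2 = 8*1.0*4*0.3/0.014 + 4*1.0*0.3^2/0.014
S = sqrt(711.4286)

26.6726 m


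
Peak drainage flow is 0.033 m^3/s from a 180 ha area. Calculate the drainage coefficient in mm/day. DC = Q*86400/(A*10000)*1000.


DC = Q * 86400 / (A * 10000) * 1000
DC = 0.033 * 86400 / (180 * 10000) * 1000
DC = 2851200.0000 / 1800000

1.5840 mm/day


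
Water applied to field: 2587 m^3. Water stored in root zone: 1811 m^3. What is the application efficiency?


Ea = V_root / V_field * 100 = 1811 / 2587 * 100 = 70.0039%

70.0039 %


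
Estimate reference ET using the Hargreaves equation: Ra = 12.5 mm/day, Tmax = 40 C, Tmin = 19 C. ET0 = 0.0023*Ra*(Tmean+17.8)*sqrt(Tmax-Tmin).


Tmean = (Tmax + Tmin)/2 = (40 + 19)/2 = 29.5
ET0 = 0.0023 * 12.5 * (29.5 + 17.8) * sqrt(40 - 19)
ET0 = 0.0023 * 12.5 * 47.3 * 4.582576

6.2317 mm/day


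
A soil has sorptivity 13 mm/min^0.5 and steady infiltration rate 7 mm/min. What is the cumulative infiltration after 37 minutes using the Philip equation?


F = S*sqrt(t) + A*t
F = 13*sqrt(37) + 7*37
F = 13*6.082763 + 259

338.0759 mm


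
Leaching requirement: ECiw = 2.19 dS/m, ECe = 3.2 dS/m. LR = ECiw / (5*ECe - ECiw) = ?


LR = ECiw / (5*ECe - ECiw)
LR = 2.19 / (5*3.2 - 2.19)
LR = 2.19 / 13.8100

0.1586


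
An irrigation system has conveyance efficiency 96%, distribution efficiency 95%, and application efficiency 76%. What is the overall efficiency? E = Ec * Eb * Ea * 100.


Ec = 0.96, Eb = 0.95, Ea = 0.76
E = 0.96 * 0.95 * 0.76 * 100 = 69.3120%

69.3120 %


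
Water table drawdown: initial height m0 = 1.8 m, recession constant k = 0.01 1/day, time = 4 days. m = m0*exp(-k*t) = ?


m = m0 * exp(-k*t)
m = 1.8 * exp(-0.01 * 4)
m = 1.8 * exp(-0.0400)

1.7294 m


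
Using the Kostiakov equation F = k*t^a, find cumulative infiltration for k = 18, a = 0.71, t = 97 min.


F = k * t^a = 18 * 97^0.71
F = 18 * 25.739964

463.3194 mm


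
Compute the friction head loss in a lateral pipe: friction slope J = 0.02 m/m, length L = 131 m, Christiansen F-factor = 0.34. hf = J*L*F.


hf = J * L * F = 0.02 * 131 * 0.34 = 0.8908 m

0.8908 m


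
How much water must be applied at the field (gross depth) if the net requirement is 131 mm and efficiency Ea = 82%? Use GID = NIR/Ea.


Ea = 82% = 0.82
GID = NIR / Ea = 131 / 0.82 = 159.7561 mm

159.7561 mm


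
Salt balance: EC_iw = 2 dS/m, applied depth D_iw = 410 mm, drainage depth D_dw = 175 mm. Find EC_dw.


EC_dw = EC_iw * D_iw / D_dw
EC_dw = 2 * 410 / 175
EC_dw = 820 / 175

4.6857 dS/m


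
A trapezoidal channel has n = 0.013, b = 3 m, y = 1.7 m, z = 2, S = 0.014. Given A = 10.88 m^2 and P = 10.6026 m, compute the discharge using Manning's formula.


R = A/P = 10.88/10.6026 = 1.026163
Q = (1/0.013) * 10.88 * 1.026163^(2/3) * 0.014^0.5

100.7458 m^3/s


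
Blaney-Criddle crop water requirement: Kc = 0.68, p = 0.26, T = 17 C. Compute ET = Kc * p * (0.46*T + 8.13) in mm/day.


ET = Kc * p * (0.46*T + 8.13)
ET = 0.68 * 0.26 * (0.46*17 + 8.13)
ET = 0.68 * 0.26 * 15.9500

2.8200 mm/day


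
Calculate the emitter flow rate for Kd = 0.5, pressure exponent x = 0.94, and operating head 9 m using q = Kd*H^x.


q = Kd * H^x = 0.5 * 9^0.94 = 0.5 * 7.888382

3.9442 L/h


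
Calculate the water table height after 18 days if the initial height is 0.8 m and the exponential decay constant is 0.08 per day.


m = m0 * exp(-k*t)
m = 0.8 * exp(-0.08 * 18)
m = 0.8 * exp(-1.4400)

0.1895 m


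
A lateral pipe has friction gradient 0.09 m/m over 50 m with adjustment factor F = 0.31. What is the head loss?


hf = J * L * F = 0.09 * 50 * 0.31 = 1.3950 m

1.3950 m


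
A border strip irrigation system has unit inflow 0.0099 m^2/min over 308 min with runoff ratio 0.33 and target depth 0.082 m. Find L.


L = q*t/((1+r)*Z)
L = 0.0099*308/((1+0.33)*0.082)
L = 3.0492/0.10906

27.9589 m


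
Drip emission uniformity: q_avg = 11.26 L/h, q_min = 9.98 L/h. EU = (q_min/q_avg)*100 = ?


EU = (q_min/q_avg)*100 = (9.98/11.26)*100 = 88.6323%

88.6323 %


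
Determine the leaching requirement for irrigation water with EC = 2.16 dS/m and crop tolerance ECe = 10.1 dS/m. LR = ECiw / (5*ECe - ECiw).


LR = ECiw / (5*ECe - ECiw)
LR = 2.16 / (5*10.1 - 2.16)
LR = 2.16 / 48.3400

0.0447


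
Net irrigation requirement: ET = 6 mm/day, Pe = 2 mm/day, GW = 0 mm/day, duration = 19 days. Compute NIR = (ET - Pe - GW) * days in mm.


Daily deficit = ET - Pe - GW = 6 - 2 - 0 = 4 mm/day
NIR = 4 * 19 = 76 mm

76.0000 mm


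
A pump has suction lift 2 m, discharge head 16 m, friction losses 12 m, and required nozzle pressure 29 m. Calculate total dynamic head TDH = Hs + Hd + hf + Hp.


TDH = Hs + Hd + hf + Hp = 2 + 16 + 12 + 29 = 59

59 m


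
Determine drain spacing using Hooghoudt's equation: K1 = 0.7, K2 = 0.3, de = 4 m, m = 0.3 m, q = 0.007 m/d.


S^2 = 8*K2*de*m/q + 4*K1*m^2/q
S^2 = 8*0.3*4*0.3/0.007 + 4*0.7*0.3^2/0.007
S = sqrt(447.4286)

21.1525 m


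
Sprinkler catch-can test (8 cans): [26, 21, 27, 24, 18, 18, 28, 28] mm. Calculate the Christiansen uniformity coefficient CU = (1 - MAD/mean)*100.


mean = 23.750000 mm
MAD = 3.562500 mm
CU = (1 - 3.562500/23.750000)*100

85.0000 %


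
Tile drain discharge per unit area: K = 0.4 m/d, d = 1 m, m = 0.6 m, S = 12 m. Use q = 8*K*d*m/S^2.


q = 8*K*d*m/S^2
q = 8*0.4*1*0.6/12^2
q = 1.9200 / 144

0.0133 m/d


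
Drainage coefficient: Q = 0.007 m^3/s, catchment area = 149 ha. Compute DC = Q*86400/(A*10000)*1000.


DC = Q * 86400 / (A * 10000) * 1000
DC = 0.007 * 86400 / (149 * 10000) * 1000
DC = 604800.0000 / 1490000

0.4059 mm/day


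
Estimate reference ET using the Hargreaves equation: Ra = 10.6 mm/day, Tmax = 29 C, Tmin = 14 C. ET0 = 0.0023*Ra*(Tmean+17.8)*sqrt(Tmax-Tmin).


Tmean = (Tmax + Tmin)/2 = (29 + 14)/2 = 21.5
ET0 = 0.0023 * 10.6 * (21.5 + 17.8) * sqrt(29 - 14)
ET0 = 0.0023 * 10.6 * 39.3 * 3.872983

3.7108 mm/day


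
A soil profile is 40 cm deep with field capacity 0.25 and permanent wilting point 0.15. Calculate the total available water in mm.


AWC = (FC - PWP) * d * 10
AWC = (0.25 - 0.15) * 40 * 10
AWC = 0.1000 * 40 * 10

40.0000 mm


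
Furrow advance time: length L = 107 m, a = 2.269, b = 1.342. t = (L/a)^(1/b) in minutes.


t = (L/a)^(1/b)
t = (107/2.269)^(1/1.342)
t = 47.157338^(1/1.342)

17.6627 min


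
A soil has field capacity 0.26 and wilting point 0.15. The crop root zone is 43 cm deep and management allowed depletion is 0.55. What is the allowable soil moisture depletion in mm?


SMD = (FC - PWP) * d * MAD * 10
SMD = (0.26 - 0.15) * 43 * 0.55 * 10
SMD = 0.1100 * 43 * 0.55 * 10

26.0150 mm


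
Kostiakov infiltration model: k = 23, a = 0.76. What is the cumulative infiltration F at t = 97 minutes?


F = k * t^a = 23 * 97^0.76
F = 23 * 32.355381

744.1738 mm


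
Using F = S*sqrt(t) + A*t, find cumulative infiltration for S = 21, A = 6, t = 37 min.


F = S*sqrt(t) + A*t
F = 21*sqrt(37) + 6*37
F = 21*6.082763 + 222

349.7380 mm


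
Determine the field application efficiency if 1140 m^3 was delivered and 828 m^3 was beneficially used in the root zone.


Ea = V_root / V_field * 100 = 828 / 1140 * 100 = 72.6316%

72.6316 %


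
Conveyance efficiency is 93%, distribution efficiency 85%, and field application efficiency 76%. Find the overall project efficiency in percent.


Ec = 0.93, Eb = 0.85, Ea = 0.76
E = 0.93 * 0.85 * 0.76 * 100 = 60.0780%

60.0780 %


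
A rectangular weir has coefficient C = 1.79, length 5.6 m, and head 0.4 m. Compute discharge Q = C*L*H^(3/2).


Q = C * L * H^(3/2) = 1.79 * 5.6 * 0.4^1.5 = 1.79 * 5.6 * 0.252982

2.5359 m^3/s


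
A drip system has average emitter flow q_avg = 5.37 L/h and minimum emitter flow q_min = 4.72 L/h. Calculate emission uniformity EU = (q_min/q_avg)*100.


EU = (q_min/q_avg)*100 = (4.72/5.37)*100 = 87.8957%

87.8957 %


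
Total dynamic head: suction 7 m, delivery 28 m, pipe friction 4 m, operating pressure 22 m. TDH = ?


TDH = Hs + Hd + hf + Hp = 7 + 28 + 4 + 22 = 61

61 m


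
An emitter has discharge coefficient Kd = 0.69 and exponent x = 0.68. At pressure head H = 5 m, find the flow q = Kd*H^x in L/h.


q = Kd * H^x = 0.69 * 5^0.68 = 0.69 * 2.987443

2.0613 L/h


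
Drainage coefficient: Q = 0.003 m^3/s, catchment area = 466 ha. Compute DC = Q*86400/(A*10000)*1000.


DC = Q * 86400 / (A * 10000) * 1000
DC = 0.003 * 86400 / (466 * 10000) * 1000
DC = 259200.0000 / 4660000

0.0556 mm/day


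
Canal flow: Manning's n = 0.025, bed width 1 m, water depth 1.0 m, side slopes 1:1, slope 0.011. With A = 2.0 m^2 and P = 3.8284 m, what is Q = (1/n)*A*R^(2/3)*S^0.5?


R = A/P = 2.0/3.8284 = 0.522411
Q = (1/0.025) * 2.0 * 0.522411^(2/3) * 0.011^0.5

5.4425 m^3/s


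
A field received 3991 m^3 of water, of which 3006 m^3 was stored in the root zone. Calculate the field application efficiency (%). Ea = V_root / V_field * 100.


Ea = V_root / V_field * 100 = 3006 / 3991 * 100 = 75.3195%

75.3195 %


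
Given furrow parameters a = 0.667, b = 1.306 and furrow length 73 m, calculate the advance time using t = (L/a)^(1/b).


t = (L/a)^(1/b)
t = (73/0.667)^(1/1.306)
t = 109.445277^(1/1.306)

36.4256 min


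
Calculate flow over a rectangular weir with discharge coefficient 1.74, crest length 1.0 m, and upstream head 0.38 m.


Q = C * L * H^(3/2) = 1.74 * 1.0 * 0.38^1.5 = 1.74 * 1.0 * 0.234248

0.4076 m^3/s


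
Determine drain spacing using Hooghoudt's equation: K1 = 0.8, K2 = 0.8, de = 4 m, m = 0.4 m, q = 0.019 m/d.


S^2 = 8*K2*de*m/q + 4*K1*m^2/q
S^2 = 8*0.8*4*0.4/0.019 + 4*0.8*0.4^2/0.019
S = sqrt(565.8947)

23.7885 m


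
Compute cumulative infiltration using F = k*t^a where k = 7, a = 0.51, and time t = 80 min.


F = k * t^a = 7 * 80^0.51
F = 7 * 9.344927

65.4145 mm


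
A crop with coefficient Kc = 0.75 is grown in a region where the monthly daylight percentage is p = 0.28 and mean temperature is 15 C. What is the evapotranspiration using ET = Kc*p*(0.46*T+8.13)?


ET = Kc * p * (0.46*T + 8.13)
ET = 0.75 * 0.28 * (0.46*15 + 8.13)
ET = 0.75 * 0.28 * 15.0300

3.1563 mm/day


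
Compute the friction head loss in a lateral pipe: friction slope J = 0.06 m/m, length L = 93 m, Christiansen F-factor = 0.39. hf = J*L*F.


hf = J * L * F = 0.06 * 93 * 0.39 = 2.1762 m

2.1762 m


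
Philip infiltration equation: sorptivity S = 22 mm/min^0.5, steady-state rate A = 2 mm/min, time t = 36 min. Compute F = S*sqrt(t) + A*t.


F = S*sqrt(t) + A*t
F = 22*sqrt(36) + 2*36
F = 22*6.000000 + 72

204.0000 mm


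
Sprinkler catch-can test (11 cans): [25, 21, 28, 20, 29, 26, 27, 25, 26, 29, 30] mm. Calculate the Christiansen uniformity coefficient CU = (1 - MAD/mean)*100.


mean = 26.000000 mm
MAD = 2.363636 mm
CU = (1 - 2.363636/26.000000)*100

90.9091 %


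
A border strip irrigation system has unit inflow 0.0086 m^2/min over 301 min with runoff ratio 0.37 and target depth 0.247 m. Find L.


L = q*t/((1+r)*Z)
L = 0.0086*301/((1+0.37)*0.247)
L = 2.5886/0.33839

7.6498 m


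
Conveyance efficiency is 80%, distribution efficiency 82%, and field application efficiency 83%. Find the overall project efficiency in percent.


Ec = 0.8, Eb = 0.82, Ea = 0.83
E = 0.8 * 0.82 * 0.83 * 100 = 54.4480%

54.4480 %


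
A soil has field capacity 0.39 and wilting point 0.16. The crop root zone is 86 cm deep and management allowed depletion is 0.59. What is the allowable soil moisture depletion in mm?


SMD = (FC - PWP) * d * MAD * 10
SMD = (0.39 - 0.16) * 86 * 0.59 * 10
SMD = 0.2300 * 86 * 0.59 * 10

116.7020 mm


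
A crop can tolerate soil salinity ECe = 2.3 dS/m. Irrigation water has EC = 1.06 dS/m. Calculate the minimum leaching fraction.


LR = ECiw / (5*ECe - ECiw)
LR = 1.06 / (5*2.3 - 1.06)
LR = 1.06 / 10.4400

0.1015


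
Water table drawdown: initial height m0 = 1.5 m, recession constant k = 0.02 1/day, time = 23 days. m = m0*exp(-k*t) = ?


m = m0 * exp(-k*t)
m = 1.5 * exp(-0.02 * 23)
m = 1.5 * exp(-0.4600)

0.9469 m


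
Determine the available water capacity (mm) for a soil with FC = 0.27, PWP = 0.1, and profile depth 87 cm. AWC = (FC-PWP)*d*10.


AWC = (FC - PWP) * d * 10
AWC = (0.27 - 0.1) * 87 * 10
AWC = 0.1700 * 87 * 10

147.9000 mm


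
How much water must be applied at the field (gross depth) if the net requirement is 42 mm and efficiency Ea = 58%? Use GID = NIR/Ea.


Ea = 58% = 0.58
GID = NIR / Ea = 42 / 0.58 = 72.4138 mm

72.4138 mm


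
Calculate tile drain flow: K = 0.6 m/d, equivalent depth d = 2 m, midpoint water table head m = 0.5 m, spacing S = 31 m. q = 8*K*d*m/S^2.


q = 8*K*d*m/S^2
q = 8*0.6*2*0.5/31^2
q = 4.8000 / 961

0.0050 m/d


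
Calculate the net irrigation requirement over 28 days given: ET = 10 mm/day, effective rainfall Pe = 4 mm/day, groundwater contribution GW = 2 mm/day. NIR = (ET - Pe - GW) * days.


Daily deficit = ET - Pe - GW = 10 - 4 - 2 = 4 mm/day
NIR = 4 * 28 = 112 mm

112.0000 mm


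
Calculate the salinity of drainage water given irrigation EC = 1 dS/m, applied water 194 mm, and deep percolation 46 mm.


EC_dw = EC_iw * D_iw / D_dw
EC_dw = 1 * 194 / 46
EC_dw = 194 / 46

4.2174 dS/m


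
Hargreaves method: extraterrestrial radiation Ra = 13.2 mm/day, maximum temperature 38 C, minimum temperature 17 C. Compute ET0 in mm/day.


Tmean = (Tmax + Tmin)/2 = (38 + 17)/2 = 27.5
ET0 = 0.0023 * 13.2 * (27.5 + 17.8) * sqrt(38 - 17)
ET0 = 0.0023 * 13.2 * 45.3 * 4.582576

6.3025 mm/day


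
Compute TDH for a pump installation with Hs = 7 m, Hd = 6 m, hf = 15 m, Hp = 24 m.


TDH = Hs + Hd + hf + Hp = 7 + 6 + 15 + 24 = 52

52 m


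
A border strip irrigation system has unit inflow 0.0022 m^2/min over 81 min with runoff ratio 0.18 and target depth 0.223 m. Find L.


L = q*t/((1+r)*Z)
L = 0.0022*81/((1+0.18)*0.223)
L = 0.1782/0.26314

0.6772 m


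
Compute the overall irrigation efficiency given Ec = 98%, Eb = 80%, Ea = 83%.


Ec = 0.98, Eb = 0.8, Ea = 0.83
E = 0.98 * 0.8 * 0.83 * 100 = 65.0720%

65.0720 %


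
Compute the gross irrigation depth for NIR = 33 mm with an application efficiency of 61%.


Ea = 61% = 0.61
GID = NIR / Ea = 33 / 0.61 = 54.0984 mm

54.0984 mm


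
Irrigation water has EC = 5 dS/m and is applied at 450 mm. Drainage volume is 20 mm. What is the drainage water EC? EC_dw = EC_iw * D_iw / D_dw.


EC_dw = EC_iw * D_iw / D_dw
EC_dw = 5 * 450 / 20
EC_dw = 2250 / 20

112.5000 dS/m


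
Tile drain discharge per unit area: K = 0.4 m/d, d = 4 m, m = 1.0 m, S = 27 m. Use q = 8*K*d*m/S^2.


q = 8*K*d*m/S^2
q = 8*0.4*4*1.0/27^2
q = 12.8000 / 729

0.0176 m/d


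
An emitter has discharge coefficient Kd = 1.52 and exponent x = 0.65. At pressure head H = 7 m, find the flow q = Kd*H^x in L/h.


q = Kd * H^x = 1.52 * 7^0.65 = 1.52 * 3.542532

5.3846 L/h


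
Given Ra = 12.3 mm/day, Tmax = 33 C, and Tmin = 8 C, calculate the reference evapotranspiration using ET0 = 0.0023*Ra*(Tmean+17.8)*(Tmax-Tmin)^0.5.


Tmean = (Tmax + Tmin)/2 = (33 + 8)/2 = 20.5
ET0 = 0.0023 * 12.3 * (20.5 + 17.8) * sqrt(33 - 8)
ET0 = 0.0023 * 12.3 * 38.3 * 5.000000

5.4175 mm/day


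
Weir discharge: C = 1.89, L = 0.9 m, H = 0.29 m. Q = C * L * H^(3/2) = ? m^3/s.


Q = C * L * H^(3/2) = 1.89 * 0.9 * 0.29^1.5 = 1.89 * 0.9 * 0.156170

0.2656 m^3/s


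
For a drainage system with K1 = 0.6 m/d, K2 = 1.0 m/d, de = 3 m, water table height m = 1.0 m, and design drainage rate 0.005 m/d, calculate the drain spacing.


S^2 = 8*K2*de*m/q + 4*K1*m^2/q
S^2 = 8*1.0*3*1.0/0.005 + 4*0.6*1.0^2/0.005
S = sqrt(5280.0000)

72.6636 m


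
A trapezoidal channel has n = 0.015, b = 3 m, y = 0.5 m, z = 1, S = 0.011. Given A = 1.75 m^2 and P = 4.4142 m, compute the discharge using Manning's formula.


R = A/P = 1.75/4.4142 = 0.396448
Q = (1/0.015) * 1.75 * 0.396448^(2/3) * 0.011^0.5

6.6034 m^3/s


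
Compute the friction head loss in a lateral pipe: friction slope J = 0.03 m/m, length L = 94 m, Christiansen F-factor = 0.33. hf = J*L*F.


hf = J * L * F = 0.03 * 94 * 0.33 = 0.9306 m

0.9306 m


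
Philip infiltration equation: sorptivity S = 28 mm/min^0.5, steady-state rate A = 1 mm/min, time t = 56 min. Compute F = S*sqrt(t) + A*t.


F = S*sqrt(t) + A*t
F = 28*sqrt(56) + 1*56
F = 28*7.483315 + 56

265.5328 mm


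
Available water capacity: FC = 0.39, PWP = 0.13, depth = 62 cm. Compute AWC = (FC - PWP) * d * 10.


AWC = (FC - PWP) * d * 10
AWC = (0.39 - 0.13) * 62 * 10
AWC = 0.2600 * 62 * 10

161.2000 mm


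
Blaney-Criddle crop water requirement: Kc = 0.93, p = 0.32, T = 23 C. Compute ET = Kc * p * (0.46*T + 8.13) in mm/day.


ET = Kc * p * (0.46*T + 8.13)
ET = 0.93 * 0.32 * (0.46*23 + 8.13)
ET = 0.93 * 0.32 * 18.7100

5.5681 mm/day


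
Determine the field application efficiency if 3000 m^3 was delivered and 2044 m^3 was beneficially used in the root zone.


Ea = V_root / V_field * 100 = 2044 / 3000 * 100 = 68.1333%

68.1333 %


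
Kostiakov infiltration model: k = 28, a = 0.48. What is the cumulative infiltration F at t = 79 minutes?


F = k * t^a = 28 * 79^0.48
F = 28 * 8.144436

228.0442 mm


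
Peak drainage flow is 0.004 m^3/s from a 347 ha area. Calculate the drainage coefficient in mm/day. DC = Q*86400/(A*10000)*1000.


DC = Q * 86400 / (A * 10000) * 1000
DC = 0.004 * 86400 / (347 * 10000) * 1000
DC = 345600.0000 / 3470000

0.0996 mm/day


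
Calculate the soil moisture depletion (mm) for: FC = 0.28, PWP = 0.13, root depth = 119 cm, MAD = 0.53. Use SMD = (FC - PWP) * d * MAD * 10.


SMD = (FC - PWP) * d * MAD * 10
SMD = (0.28 - 0.13) * 119 * 0.53 * 10
SMD = 0.1500 * 119 * 0.53 * 10

94.6050 mm


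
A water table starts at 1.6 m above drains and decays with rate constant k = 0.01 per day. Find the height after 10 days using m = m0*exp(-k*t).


m = m0 * exp(-k*t)
m = 1.6 * exp(-0.01 * 10)
m = 1.6 * exp(-0.1000)

1.4477 m


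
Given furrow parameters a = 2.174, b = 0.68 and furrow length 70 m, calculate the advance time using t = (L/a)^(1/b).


t = (L/a)^(1/b)
t = (70/2.174)^(1/0.68)
t = 32.198712^(1/0.68)

164.9717 min


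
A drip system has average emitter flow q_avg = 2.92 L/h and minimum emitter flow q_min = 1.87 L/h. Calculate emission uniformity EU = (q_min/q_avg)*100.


EU = (q_min/q_avg)*100 = (1.87/2.92)*100 = 64.0411%

64.0411 %


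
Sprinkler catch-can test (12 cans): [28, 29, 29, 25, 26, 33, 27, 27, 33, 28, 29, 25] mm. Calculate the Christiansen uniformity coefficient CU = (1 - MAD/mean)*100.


mean = 28.250000 mm
MAD = 1.958333 mm
CU = (1 - 1.958333/28.250000)*100

93.0678 %


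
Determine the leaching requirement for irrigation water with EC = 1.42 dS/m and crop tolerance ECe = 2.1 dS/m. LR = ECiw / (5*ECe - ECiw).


LR = ECiw / (5*ECe - ECiw)
LR = 1.42 / (5*2.1 - 1.42)
LR = 1.42 / 9.0800

0.1564


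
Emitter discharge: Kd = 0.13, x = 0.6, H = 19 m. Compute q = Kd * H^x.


q = Kd * H^x = 0.13 * 19^0.6 = 0.13 * 5.851297

0.7607 L/h


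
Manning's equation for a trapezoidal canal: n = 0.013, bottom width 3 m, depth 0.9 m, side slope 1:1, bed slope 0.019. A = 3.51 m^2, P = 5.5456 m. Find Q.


R = A/P = 3.51/5.5456 = 0.632934
Q = (1/0.013) * 3.51 * 0.632934^(2/3) * 0.019^0.5

27.4355 m^3/s


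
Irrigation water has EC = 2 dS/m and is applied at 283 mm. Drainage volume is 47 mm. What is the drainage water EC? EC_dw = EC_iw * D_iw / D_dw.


EC_dw = EC_iw * D_iw / D_dw
EC_dw = 2 * 283 / 47
EC_dw = 566 / 47

12.0426 dS/m


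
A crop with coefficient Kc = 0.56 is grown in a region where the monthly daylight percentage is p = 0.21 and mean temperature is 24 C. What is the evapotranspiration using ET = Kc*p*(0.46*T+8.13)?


ET = Kc * p * (0.46*T + 8.13)
ET = 0.56 * 0.21 * (0.46*24 + 8.13)
ET = 0.56 * 0.21 * 19.1700

2.2544 mm/day


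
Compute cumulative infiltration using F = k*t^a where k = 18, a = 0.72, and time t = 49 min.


F = k * t^a = 18 * 49^0.72
F = 18 * 16.479392

296.6291 mm


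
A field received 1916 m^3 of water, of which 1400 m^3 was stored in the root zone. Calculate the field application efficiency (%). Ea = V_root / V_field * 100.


Ea = V_root / V_field * 100 = 1400 / 1916 * 100 = 73.0689%

73.0689 %


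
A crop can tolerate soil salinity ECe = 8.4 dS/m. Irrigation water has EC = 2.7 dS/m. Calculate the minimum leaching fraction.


LR = ECiw / (5*ECe - ECiw)
LR = 2.7 / (5*8.4 - 2.7)
LR = 2.7 / 39.3000

0.0687


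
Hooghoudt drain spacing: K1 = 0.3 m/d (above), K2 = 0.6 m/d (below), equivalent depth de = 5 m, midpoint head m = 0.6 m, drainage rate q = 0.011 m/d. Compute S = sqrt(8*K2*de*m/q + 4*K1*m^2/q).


S^2 = 8*K2*de*m/q + 4*K1*m^2/q
S^2 = 8*0.6*5*0.6/0.011 + 4*0.3*0.6^2/0.011
S = sqrt(1348.3636)

36.7201 m


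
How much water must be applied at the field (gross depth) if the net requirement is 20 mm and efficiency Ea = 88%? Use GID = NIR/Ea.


Ea = 88% = 0.88
GID = NIR / Ea = 20 / 0.88 = 22.7273 mm

22.7273 mm


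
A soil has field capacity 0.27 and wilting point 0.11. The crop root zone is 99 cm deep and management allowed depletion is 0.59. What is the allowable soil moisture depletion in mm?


SMD = (FC - PWP) * d * MAD * 10
SMD = (0.27 - 0.11) * 99 * 0.59 * 10
SMD = 0.1600 * 99 * 0.59 * 10

93.4560 mm


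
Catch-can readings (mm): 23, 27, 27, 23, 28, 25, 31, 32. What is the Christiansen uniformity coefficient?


mean = 27.000000 mm
MAD = 2.500000 mm
CU = (1 - 2.500000/27.000000)*100

90.7407 %


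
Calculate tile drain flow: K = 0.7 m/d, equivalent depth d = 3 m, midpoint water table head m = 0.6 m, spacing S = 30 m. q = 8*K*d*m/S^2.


q = 8*K*d*m/S^2
q = 8*0.7*3*0.6/30^2
q = 10.0800 / 900

0.0112 m/d


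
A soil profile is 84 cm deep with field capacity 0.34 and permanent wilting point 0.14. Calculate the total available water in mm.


AWC = (FC - PWP) * d * 10
AWC = (0.34 - 0.14) * 84 * 10
AWC = 0.2000 * 84 * 10

168.0000 mm


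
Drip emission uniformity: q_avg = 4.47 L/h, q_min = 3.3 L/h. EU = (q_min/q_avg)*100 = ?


EU = (q_min/q_avg)*100 = (3.3/4.47)*100 = 73.8255%

73.8255 %


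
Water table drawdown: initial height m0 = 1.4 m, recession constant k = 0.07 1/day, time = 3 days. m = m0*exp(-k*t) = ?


m = m0 * exp(-k*t)
m = 1.4 * exp(-0.07 * 3)
m = 1.4 * exp(-0.2100)

1.1348 m


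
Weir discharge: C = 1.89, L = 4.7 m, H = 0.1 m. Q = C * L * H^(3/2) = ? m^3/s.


Q = C * L * H^(3/2) = 1.89 * 4.7 * 0.1^1.5 = 1.89 * 4.7 * 0.031623

0.2809 m^3/s


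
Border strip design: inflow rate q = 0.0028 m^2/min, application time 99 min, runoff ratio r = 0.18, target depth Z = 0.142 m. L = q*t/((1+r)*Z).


L = q*t/((1+r)*Z)
L = 0.0028*99/((1+0.18)*0.142)
L = 0.2772/0.16756

1.6543 m


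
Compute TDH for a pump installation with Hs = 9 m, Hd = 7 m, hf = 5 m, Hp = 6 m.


TDH = Hs + Hd + hf + Hp = 9 + 7 + 5 + 6 = 27

27 m


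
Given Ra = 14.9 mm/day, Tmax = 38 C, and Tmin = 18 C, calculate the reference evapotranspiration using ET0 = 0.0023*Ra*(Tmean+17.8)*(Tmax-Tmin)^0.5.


Tmean = (Tmax + Tmin)/2 = (38 + 18)/2 = 28.0
ET0 = 0.0023 * 14.9 * (28.0 + 17.8) * sqrt(38 - 18)
ET0 = 0.0023 * 14.9 * 45.8 * 4.472136

7.0193 mm/day


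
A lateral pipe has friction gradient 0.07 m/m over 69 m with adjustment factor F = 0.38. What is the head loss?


hf = J * L * F = 0.07 * 69 * 0.38 = 1.8354 m

1.8354 m


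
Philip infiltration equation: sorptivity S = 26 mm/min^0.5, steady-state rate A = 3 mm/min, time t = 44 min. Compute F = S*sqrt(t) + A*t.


F = S*sqrt(t) + A*t
F = 26*sqrt(44) + 3*44
F = 26*6.633250 + 132

304.4645 mm


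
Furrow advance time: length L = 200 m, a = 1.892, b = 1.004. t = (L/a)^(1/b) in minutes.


t = (L/a)^(1/b)
t = (200/1.892)^(1/1.004)
t = 105.708245^(1/1.004)

103.7635 min


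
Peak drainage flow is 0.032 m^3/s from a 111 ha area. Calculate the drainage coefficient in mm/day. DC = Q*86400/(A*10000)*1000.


DC = Q * 86400 / (A * 10000) * 1000
DC = 0.032 * 86400 / (111 * 10000) * 1000
DC = 2764800.0000 / 1110000

2.4908 mm/day


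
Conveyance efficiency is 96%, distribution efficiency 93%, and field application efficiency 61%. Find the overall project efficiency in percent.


Ec = 0.96, Eb = 0.93, Ea = 0.61
E = 0.96 * 0.93 * 0.61 * 100 = 54.4608%

54.4608 %


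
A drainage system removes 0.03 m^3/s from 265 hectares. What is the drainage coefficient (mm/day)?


DC = Q * 86400 / (A * 10000) * 1000
DC = 0.03 * 86400 / (265 * 10000) * 1000
DC = 2592000.0000 / 2650000

0.9781 mm/day


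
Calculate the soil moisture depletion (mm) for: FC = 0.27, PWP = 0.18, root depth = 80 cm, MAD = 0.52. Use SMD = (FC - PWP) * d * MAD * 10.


SMD = (FC - PWP) * d * MAD * 10
SMD = (0.27 - 0.18) * 80 * 0.52 * 10
SMD = 0.0900 * 80 * 0.52 * 10

37.4400 mm


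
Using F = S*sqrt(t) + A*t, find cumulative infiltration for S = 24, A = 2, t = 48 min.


F = S*sqrt(t) + A*t
F = 24*sqrt(48) + 2*48
F = 24*6.928203 + 96

262.2769 mm


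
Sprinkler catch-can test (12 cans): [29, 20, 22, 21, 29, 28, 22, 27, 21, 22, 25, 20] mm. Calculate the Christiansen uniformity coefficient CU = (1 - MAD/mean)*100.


mean = 23.833333 mm
MAD = 3.138889 mm
CU = (1 - 3.138889/23.833333)*100

86.8298 %


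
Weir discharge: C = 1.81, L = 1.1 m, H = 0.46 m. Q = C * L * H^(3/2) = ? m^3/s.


Q = C * L * H^(3/2) = 1.81 * 1.1 * 0.46^1.5 = 1.81 * 1.1 * 0.311987

0.6212 m^3/s


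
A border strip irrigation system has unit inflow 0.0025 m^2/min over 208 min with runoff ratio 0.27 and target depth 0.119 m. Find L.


L = q*t/((1+r)*Z)
L = 0.0025*208/((1+0.27)*0.119)
L = 0.52/0.15113

3.4407 m


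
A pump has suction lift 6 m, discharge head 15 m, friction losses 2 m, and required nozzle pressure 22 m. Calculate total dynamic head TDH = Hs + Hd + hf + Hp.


TDH = Hs + Hd + hf + Hp = 6 + 15 + 2 + 22 = 45

45 m


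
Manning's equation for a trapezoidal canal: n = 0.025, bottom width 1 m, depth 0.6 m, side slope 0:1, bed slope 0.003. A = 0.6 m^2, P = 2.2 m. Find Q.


R = A/P = 0.6/2.2 = 0.272727
Q = (1/0.025) * 0.6 * 0.272727^(2/3) * 0.003^0.5

0.5528 m^3/s


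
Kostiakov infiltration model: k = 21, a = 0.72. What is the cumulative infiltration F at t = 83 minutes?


F = k * t^a = 21 * 83^0.72
F = 21 * 24.084422

505.7729 mm


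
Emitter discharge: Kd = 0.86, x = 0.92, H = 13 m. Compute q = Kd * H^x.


q = Kd * H^x = 0.86 * 13^0.92 = 0.86 * 10.588340

9.1060 L/h


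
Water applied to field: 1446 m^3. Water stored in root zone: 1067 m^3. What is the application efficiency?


Ea = V_root / V_field * 100 = 1067 / 1446 * 100 = 73.7898%

73.7898 %


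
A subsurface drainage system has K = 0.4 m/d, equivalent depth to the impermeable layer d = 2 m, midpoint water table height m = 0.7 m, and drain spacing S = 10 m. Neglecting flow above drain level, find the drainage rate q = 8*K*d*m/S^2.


q = 8*K*d*m/S^2
q = 8*0.4*2*0.7/10^2
q = 4.4800 / 100

0.0448 m/d


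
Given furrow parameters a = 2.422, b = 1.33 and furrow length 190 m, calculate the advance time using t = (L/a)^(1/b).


t = (L/a)^(1/b)
t = (190/2.422)^(1/1.33)
t = 78.447564^(1/1.33)

26.5764 min


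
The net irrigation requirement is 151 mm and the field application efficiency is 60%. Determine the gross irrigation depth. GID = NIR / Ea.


Ea = 60% = 0.6
GID = NIR / Ea = 151 / 0.6 = 251.6667 mm

251.6667 mm


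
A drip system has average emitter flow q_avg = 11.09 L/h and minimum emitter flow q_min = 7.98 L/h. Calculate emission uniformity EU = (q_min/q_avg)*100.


EU = (q_min/q_avg)*100 = (7.98/11.09)*100 = 71.9567%

71.9567 %


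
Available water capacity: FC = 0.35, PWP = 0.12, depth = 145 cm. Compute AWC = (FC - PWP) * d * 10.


AWC = (FC - PWP) * d * 10
AWC = (0.35 - 0.12) * 145 * 10
AWC = 0.2300 * 145 * 10

333.5000 mm


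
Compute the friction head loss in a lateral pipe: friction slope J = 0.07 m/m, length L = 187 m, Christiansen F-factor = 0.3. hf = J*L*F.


hf = J * L * F = 0.07 * 187 * 0.3 = 3.9270 m

3.9270 m


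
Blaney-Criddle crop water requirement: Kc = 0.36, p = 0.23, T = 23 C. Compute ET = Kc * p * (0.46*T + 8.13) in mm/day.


ET = Kc * p * (0.46*T + 8.13)
ET = 0.36 * 0.23 * (0.46*23 + 8.13)
ET = 0.36 * 0.23 * 18.7100

1.5492 mm/day


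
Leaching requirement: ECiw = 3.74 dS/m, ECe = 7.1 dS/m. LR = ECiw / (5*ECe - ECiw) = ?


LR = ECiw / (5*ECe - ECiw)
LR = 3.74 / (5*7.1 - 3.74)
LR = 3.74 / 31.7600

0.1178


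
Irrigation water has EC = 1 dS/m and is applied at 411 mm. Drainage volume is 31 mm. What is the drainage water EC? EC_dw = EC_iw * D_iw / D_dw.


EC_dw = EC_iw * D_iw / D_dw
EC_dw = 1 * 411 / 31
EC_dw = 411 / 31

13.2581 dS/m


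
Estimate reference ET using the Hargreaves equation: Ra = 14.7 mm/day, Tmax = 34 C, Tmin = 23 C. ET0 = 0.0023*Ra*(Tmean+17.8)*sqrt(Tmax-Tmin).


Tmean = (Tmax + Tmin)/2 = (34 + 23)/2 = 28.5
ET0 = 0.0023 * 14.7 * (28.5 + 17.8) * sqrt(34 - 23)
ET0 = 0.0023 * 14.7 * 46.3 * 3.316625

5.1919 mm/day


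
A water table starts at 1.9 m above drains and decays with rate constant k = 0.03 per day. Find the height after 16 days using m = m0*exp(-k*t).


m = m0 * exp(-k*t)
m = 1.9 * exp(-0.03 * 16)
m = 1.9 * exp(-0.4800)

1.1757 m


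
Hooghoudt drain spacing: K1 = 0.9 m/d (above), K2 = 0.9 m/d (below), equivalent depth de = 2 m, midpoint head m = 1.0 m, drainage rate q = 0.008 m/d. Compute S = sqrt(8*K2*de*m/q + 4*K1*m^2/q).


S^2 = 8*K2*de*m/q + 4*K1*m^2/q
S^2 = 8*0.9*2*1.0/0.008 + 4*0.9*1.0^2/0.008
S = sqrt(2250.0000)

47.4342 m


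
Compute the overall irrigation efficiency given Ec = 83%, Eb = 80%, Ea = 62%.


Ec = 0.83, Eb = 0.8, Ea = 0.62
E = 0.83 * 0.8 * 0.62 * 100 = 41.1680%

41.1680 %


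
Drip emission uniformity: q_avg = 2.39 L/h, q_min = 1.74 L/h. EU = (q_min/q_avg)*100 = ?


EU = (q_min/q_avg)*100 = (1.74/2.39)*100 = 72.8033%

72.8033 %


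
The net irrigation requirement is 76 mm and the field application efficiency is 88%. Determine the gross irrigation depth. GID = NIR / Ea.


Ea = 88% = 0.88
GID = NIR / Ea = 76 / 0.88 = 86.3636 mm

86.3636 mm


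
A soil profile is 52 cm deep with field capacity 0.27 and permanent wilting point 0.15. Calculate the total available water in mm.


AWC = (FC - PWP) * d * 10
AWC = (0.27 - 0.15) * 52 * 10
AWC = 0.1200 * 52 * 10

62.4000 mm


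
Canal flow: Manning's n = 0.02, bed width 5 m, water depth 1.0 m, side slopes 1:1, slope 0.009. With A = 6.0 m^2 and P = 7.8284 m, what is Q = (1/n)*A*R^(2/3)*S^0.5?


R = A/P = 6.0/7.8284 = 0.766440
Q = (1/0.02) * 6.0 * 0.766440^(2/3) * 0.009^0.5

23.8357 m^3/s


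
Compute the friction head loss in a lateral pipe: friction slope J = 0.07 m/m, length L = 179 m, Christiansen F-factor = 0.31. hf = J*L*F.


hf = J * L * F = 0.07 * 179 * 0.31 = 3.8843 m

3.8843 m


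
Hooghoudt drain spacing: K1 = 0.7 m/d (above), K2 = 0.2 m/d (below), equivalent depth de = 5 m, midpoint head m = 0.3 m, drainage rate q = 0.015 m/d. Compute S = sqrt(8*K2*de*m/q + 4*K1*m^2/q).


S^2 = 8*K2*de*m/q + 4*K1*m^2/q
S^2 = 8*0.2*5*0.3/0.015 + 4*0.7*0.3^2/0.015
S = sqrt(176.8000)

13.2966 m


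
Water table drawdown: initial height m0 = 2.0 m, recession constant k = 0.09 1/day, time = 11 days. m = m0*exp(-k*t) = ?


m = m0 * exp(-k*t)
m = 2.0 * exp(-0.09 * 11)
m = 2.0 * exp(-0.9900)

0.7432 m


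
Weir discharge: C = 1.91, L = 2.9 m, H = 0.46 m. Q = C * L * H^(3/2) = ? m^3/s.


Q = C * L * H^(3/2) = 1.91 * 2.9 * 0.46^1.5 = 1.91 * 2.9 * 0.311987

1.7281 m^3/s


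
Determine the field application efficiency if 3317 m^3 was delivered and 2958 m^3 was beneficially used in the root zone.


Ea = V_root / V_field * 100 = 2958 / 3317 * 100 = 89.1770%

89.1770 %


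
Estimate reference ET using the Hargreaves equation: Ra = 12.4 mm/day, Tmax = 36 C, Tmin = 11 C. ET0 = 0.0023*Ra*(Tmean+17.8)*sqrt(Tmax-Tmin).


Tmean = (Tmax + Tmin)/2 = (36 + 11)/2 = 23.5
ET0 = 0.0023 * 12.4 * (23.5 + 17.8) * sqrt(36 - 11)
ET0 = 0.0023 * 12.4 * 41.3 * 5.000000

5.8894 mm/day


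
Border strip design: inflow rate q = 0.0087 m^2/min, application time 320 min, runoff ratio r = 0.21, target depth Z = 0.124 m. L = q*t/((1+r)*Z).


L = q*t/((1+r)*Z)
L = 0.0087*320/((1+0.21)*0.124)
L = 2.784/0.15004

18.5551 m


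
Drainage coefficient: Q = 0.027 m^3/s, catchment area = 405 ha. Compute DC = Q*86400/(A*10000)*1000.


DC = Q * 86400 / (A * 10000) * 1000
DC = 0.027 * 86400 / (405 * 10000) * 1000
DC = 2332800.0000 / 4050000

0.5760 mm/day


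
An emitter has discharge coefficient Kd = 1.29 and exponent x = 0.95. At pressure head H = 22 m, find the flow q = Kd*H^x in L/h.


q = Kd * H^x = 1.29 * 22^0.95 = 1.29 * 18.849574

24.3160 L/h


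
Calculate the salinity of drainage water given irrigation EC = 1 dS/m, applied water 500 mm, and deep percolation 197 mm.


EC_dw = EC_iw * D_iw / D_dw
EC_dw = 1 * 500 / 197
EC_dw = 500 / 197

2.5381 dS/m


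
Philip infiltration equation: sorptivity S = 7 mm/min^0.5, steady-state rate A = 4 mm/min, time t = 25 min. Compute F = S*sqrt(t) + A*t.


F = S*sqrt(t) + A*t
F = 7*sqrt(25) + 4*25
F = 7*5.000000 + 100

135.0000 mm


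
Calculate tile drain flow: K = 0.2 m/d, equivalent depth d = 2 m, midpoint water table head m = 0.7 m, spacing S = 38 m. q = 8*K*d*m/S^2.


q = 8*K*d*m/S^2
q = 8*0.2*2*0.7/38^2
q = 2.2400 / 1444

0.0016 m/d


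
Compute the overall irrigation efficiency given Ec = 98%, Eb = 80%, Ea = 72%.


Ec = 0.98, Eb = 0.8, Ea = 0.72
E = 0.98 * 0.8 * 0.72 * 100 = 56.4480%

56.4480 %


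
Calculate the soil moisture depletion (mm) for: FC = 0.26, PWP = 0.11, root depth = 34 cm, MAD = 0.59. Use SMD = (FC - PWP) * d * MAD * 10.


SMD = (FC - PWP) * d * MAD * 10
SMD = (0.26 - 0.11) * 34 * 0.59 * 10
SMD = 0.1500 * 34 * 0.59 * 10

30.0900 mm


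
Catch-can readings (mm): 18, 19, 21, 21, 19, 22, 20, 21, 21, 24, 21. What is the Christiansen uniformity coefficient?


mean = 20.636364 mm
MAD = 1.190083 mm
CU = (1 - 1.190083/20.636364)*100

94.2331 %


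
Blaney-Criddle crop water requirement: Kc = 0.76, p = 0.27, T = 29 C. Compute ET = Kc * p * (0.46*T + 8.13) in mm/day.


ET = Kc * p * (0.46*T + 8.13)
ET = 0.76 * 0.27 * (0.46*29 + 8.13)
ET = 0.76 * 0.27 * 21.4700

4.4056 mm/day


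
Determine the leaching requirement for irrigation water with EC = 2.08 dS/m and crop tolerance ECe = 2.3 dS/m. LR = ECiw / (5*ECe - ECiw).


LR = ECiw / (5*ECe - ECiw)
LR = 2.08 / (5*2.3 - 2.08)
LR = 2.08 / 9.4200

0.2208


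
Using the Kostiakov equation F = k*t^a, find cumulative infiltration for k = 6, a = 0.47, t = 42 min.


F = k * t^a = 6 * 42^0.47
F = 6 * 5.793315

34.7599 mm


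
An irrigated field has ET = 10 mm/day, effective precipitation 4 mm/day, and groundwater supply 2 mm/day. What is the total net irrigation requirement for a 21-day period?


Daily deficit = ET - Pe - GW = 10 - 4 - 2 = 4 mm/day
NIR = 4 * 21 = 84 mm

84.0000 mm


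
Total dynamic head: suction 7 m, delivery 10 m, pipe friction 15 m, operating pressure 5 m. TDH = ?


TDH = Hs + Hd + hf + Hp = 7 + 10 + 15 + 5 = 37

37 m


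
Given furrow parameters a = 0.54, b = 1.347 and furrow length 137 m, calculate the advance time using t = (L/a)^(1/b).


t = (L/a)^(1/b)
t = (137/0.54)^(1/1.347)
t = 253.703704^(1/1.347)

60.9466 min


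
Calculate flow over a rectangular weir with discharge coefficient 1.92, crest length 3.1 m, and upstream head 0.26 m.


Q = C * L * H^(3/2) = 1.92 * 3.1 * 0.26^1.5 = 1.92 * 3.1 * 0.132575

0.7891 m^3/s


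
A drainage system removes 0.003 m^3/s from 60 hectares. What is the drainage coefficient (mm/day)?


DC = Q * 86400 / (A * 10000) * 1000
DC = 0.003 * 86400 / (60 * 10000) * 1000
DC = 259200.0000 / 600000

0.4320 mm/day


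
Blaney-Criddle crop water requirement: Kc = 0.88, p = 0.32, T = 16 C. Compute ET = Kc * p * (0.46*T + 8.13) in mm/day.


ET = Kc * p * (0.46*T + 8.13)
ET = 0.88 * 0.32 * (0.46*16 + 8.13)
ET = 0.88 * 0.32 * 15.4900

4.3620 mm/day


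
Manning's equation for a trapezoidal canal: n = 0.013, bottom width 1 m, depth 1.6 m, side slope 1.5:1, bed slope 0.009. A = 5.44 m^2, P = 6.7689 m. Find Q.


R = A/P = 5.44/6.7689 = 0.803676
Q = (1/0.013) * 5.44 * 0.803676^(2/3) * 0.009^0.5

34.3161 m^3/s


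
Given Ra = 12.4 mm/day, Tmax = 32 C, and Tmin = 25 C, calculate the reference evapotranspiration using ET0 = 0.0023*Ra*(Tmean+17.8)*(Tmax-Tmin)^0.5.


Tmean = (Tmax + Tmin)/2 = (32 + 25)/2 = 28.5
ET0 = 0.0023 * 12.4 * (28.5 + 17.8) * sqrt(32 - 25)
ET0 = 0.0023 * 12.4 * 46.3 * 2.645751

3.4937 mm/day


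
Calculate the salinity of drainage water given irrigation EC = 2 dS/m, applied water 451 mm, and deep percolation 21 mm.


EC_dw = EC_iw * D_iw / D_dw
EC_dw = 2 * 451 / 21
EC_dw = 902 / 21

42.9524 dS/m


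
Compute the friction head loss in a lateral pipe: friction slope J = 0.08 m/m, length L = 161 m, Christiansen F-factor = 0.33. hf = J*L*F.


hf = J * L * F = 0.08 * 161 * 0.33 = 4.2504 m

4.2504 m


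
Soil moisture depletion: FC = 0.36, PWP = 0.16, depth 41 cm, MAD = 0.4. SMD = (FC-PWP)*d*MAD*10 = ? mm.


SMD = (FC - PWP) * d * MAD * 10
SMD = (0.36 - 0.16) * 41 * 0.4 * 10
SMD = 0.2000 * 41 * 0.4 * 10

32.8000 mm


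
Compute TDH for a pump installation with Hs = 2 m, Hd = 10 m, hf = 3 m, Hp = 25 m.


TDH = Hs + Hd + hf + Hp = 2 + 10 + 3 + 25 = 40

40 m


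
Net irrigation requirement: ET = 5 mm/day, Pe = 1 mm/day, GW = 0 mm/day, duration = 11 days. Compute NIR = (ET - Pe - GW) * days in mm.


Daily deficit = ET - Pe - GW = 5 - 1 - 0 = 4 mm/day
NIR = 4 * 11 = 44 mm

44.0000 mm


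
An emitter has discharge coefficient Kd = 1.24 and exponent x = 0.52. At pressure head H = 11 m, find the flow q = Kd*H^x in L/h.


q = Kd * H^x = 1.24 * 11^0.52 = 1.24 * 3.479559

4.3147 L/h


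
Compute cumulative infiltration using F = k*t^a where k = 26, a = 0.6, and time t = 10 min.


F = k * t^a = 26 * 10^0.6
F = 26 * 3.981072

103.5079 mm


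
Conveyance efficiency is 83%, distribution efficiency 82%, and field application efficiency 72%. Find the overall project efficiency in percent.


Ec = 0.83, Eb = 0.82, Ea = 0.72
E = 0.83 * 0.82 * 0.72 * 100 = 49.0032%

49.0032 %


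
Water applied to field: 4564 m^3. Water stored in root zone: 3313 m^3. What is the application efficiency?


Ea = V_root / V_field * 100 = 3313 / 4564 * 100 = 72.5898%

72.5898 %


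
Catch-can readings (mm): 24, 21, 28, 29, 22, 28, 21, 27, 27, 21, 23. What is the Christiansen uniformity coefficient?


mean = 24.636364 mm
MAD = 2.876033 mm
CU = (1 - 2.876033/24.636364)*100

88.3261 %


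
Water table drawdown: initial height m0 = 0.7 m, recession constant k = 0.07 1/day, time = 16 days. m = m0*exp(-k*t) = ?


m = m0 * exp(-k*t)
m = 0.7 * exp(-0.07 * 16)
m = 0.7 * exp(-1.1200)

0.2284 m


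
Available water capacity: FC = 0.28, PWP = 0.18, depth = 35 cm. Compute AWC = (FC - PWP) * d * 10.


AWC = (FC - PWP) * d * 10
AWC = (0.28 - 0.18) * 35 * 10
AWC = 0.1000 * 35 * 10

35.0000 mm


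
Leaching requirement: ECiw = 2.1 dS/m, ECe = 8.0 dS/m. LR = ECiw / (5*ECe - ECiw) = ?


LR = ECiw / (5*ECe - ECiw)
LR = 2.1 / (5*8.0 - 2.1)
LR = 2.1 / 37.9000

0.0554


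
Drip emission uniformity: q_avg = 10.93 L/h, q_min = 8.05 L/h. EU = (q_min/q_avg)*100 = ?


EU = (q_min/q_avg)*100 = (8.05/10.93)*100 = 73.6505%

73.6505 %


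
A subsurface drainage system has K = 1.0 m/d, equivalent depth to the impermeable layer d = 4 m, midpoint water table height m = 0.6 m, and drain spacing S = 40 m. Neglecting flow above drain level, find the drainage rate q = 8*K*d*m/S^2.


q = 8*K*d*m/S^2
q = 8*1.0*4*0.6/40^2
q = 19.2000 / 1600

0.0120 m/d
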